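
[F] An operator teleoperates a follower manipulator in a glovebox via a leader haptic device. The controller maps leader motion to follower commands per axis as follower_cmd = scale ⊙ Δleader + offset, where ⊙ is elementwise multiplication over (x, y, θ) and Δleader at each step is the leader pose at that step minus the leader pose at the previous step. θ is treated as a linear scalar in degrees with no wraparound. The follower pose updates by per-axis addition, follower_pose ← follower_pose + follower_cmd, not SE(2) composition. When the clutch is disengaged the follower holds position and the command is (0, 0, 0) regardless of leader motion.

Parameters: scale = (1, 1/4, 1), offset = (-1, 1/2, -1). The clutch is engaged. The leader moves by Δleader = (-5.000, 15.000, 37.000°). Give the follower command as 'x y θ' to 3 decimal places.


axis x: 1·-5.000 + -1 = -6.000
axis y: 1/4·15.000 + 1/2 = 4.250
axis θ: 1·37.000 + -1 = 36.000

-6.000 4.250 36.000


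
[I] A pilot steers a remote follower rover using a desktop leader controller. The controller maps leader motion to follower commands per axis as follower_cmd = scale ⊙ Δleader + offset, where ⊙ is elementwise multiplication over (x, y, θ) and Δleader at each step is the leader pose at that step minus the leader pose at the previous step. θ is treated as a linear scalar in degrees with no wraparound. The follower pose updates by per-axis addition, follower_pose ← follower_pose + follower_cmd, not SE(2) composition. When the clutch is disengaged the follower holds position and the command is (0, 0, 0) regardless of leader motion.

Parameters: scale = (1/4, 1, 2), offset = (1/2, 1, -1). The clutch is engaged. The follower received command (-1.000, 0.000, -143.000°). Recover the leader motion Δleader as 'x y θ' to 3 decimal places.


axis x: (-1.000 − 1/2) / (1/4) = -6.000
axis y: (0.000 − 1) / (1) = -1.000
axis θ: (-143.000 − -1) / (2) = -71.000

-6.000 -1.000 -71.000


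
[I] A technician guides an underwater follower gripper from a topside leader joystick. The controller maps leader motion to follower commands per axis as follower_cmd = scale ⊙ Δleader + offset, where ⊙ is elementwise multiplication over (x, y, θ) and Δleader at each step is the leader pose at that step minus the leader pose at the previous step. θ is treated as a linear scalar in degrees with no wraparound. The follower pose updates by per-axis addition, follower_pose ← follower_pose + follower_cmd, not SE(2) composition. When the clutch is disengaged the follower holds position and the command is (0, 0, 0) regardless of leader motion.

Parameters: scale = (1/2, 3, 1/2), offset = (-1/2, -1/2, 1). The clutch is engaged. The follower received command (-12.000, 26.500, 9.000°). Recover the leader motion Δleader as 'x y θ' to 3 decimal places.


-23.000 9.000 16.000

axis x: (-12.000 − -1/2) / (1/2) = -23.000
axis y: (26.500 − -1/2) / (3) = 9.000
axis θ: (9.000 − 1) / (1/2) = 16.000


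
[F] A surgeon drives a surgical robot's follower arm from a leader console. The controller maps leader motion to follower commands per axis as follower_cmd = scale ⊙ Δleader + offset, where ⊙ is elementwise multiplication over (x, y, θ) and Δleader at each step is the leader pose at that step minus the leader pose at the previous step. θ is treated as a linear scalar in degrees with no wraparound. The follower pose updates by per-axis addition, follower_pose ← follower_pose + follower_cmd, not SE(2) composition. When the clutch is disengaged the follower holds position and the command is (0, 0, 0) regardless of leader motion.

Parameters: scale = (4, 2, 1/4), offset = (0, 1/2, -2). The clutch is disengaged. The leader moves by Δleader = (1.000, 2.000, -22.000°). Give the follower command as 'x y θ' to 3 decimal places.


0.000 0.000 0.000

clutch disengaged → follower holds; cmd = (0, 0, 0)


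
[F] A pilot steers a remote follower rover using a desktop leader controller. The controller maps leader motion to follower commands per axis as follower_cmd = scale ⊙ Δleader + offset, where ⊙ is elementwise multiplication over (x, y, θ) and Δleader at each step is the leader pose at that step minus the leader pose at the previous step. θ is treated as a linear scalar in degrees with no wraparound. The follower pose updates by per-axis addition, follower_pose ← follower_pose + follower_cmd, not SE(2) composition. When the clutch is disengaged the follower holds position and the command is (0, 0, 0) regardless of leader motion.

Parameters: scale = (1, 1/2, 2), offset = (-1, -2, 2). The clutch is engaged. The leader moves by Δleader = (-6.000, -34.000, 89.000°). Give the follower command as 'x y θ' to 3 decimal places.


-7.000 -19.000 180.000

axis x: 1·-6.000 + -1 = -7.000
axis y: 1/2·-34.000 + -2 = -19.000
axis θ: 2·89.000 + 2 = 180.000


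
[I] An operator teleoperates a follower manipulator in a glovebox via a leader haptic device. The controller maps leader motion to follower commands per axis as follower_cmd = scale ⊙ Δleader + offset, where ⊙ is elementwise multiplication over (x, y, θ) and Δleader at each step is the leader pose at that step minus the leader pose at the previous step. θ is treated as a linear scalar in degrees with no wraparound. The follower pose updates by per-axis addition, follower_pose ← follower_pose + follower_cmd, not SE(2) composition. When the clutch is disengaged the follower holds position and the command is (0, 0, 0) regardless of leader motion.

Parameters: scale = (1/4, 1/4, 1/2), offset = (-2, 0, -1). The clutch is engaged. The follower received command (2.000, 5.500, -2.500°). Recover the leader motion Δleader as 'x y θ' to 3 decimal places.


axis x: (2.000 − -2) / (1/4) = 16.000
axis y: (5.500 − 0) / (1/4) = 22.000
axis θ: (-2.500 − -1) / (1/2) = -3.000

16.000 22.000 -3.000


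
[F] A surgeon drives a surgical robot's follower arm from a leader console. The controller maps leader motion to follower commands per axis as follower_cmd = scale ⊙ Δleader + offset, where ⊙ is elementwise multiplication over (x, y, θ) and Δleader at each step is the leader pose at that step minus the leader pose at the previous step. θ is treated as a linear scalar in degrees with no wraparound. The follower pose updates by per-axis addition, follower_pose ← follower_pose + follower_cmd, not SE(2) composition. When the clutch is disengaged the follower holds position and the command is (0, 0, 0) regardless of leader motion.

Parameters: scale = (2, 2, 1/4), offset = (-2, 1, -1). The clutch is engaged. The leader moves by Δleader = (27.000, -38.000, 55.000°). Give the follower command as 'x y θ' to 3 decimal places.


axis x: 2·27.000 + -2 = 52.000
axis y: 2·-38.000 + 1 = -75.000
axis θ: 1/4·55.000 + -1 = 12.750

52.000 -75.000 12.750


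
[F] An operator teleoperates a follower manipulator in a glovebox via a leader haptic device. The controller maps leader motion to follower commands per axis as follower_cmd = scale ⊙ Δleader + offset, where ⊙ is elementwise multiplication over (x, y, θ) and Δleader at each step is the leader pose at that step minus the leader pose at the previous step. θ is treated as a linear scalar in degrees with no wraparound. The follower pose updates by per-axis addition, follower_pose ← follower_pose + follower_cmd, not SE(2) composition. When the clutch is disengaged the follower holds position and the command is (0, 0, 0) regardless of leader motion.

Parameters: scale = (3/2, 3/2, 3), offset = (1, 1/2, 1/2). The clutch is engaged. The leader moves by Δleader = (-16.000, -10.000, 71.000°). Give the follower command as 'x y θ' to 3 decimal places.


-23.000 -14.500 213.500

axis x: 3/2·-16.000 + 1 = -23.000
axis y: 3/2·-10.000 + 1/2 = -14.500
axis θ: 3·71.000 + 1/2 = 213.500


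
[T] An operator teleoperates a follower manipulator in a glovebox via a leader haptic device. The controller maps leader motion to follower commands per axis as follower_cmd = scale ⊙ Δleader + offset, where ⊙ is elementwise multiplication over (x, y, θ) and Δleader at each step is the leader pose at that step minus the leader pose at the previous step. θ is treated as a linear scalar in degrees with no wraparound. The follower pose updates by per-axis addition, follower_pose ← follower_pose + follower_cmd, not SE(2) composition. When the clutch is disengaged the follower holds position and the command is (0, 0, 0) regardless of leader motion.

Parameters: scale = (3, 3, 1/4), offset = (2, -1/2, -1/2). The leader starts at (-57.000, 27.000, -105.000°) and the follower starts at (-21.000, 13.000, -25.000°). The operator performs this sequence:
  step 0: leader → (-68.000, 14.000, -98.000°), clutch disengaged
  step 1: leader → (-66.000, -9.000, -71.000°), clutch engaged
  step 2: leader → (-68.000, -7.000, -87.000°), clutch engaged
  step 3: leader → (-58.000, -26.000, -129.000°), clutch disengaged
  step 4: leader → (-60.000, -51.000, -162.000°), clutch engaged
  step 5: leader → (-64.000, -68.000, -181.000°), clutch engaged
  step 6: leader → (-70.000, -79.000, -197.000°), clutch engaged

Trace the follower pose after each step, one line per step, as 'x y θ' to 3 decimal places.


-21.000 13.000 -25.000
-13.000 -56.500 -18.750
-17.000 -51.000 -23.250
-17.000 -51.000 -23.250
-21.000 -126.500 -32.000
-31.000 -178.000 -37.250
-47.000 -211.500 -41.750

step 0: Δleader=(-11.000, -13.000, 7.000°), disengaged; cmd=(0,0,0) → follower holds at (-21.000, 13.000, -25.000°)
step 1: Δleader=(2.000, -23.000, 27.000°), engaged; cmd=(8.000, -69.500, 6.250°) → follower=(-13.000, -56.500, -18.750°)
step 2: Δleader=(-2.000, 2.000, -16.000°), engaged; cmd=(-4.000, 5.500, -4.500°) → follower=(-17.000, -51.000, -23.250°)
step 3: Δleader=(10.000, -19.000, -42.000°), disengaged; cmd=(0,0,0) → follower holds at (-17.000, -51.000, -23.250°)
step 4: Δleader=(-2.000, -25.000, -33.000°), engaged; cmd=(-4.000, -75.500, -8.750°) → follower=(-21.000, -126.500, -32.000°)
step 5: Δleader=(-4.000, -17.000, -19.000°), engaged; cmd=(-10.000, -51.500, -5.250°) → follower=(-31.000, -178.000, -37.250°)
step 6: Δleader=(-6.000, -11.000, -16.000°), engaged; cmd=(-16.000, -33.500, -4.500°) → follower=(-47.000, -211.500, -41.750°)


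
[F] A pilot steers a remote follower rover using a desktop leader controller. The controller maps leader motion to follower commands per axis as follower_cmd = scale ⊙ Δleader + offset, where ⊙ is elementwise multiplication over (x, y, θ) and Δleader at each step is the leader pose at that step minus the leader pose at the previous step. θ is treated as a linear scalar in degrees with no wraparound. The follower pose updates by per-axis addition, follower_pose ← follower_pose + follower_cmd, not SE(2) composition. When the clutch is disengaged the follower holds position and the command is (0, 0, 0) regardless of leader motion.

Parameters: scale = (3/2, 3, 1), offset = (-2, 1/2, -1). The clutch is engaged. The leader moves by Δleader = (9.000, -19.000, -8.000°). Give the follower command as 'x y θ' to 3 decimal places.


axis x: 3/2·9.000 + -2 = 11.500
axis y: 3·-19.000 + 1/2 = -56.500
axis θ: 1·-8.000 + -1 = -9.000

11.500 -56.500 -9.000


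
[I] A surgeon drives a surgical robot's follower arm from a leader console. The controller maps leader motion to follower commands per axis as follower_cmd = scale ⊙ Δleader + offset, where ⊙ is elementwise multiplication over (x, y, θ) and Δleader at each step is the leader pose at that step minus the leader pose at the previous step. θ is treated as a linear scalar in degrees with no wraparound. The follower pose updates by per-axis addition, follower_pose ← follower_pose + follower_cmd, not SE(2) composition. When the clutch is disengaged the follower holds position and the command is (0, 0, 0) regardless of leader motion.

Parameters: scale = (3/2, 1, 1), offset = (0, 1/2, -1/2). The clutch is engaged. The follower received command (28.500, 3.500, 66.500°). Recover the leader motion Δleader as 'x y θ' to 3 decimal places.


axis x: (28.500 − 0) / (3/2) = 19.000
axis y: (3.500 − 1/2) / (1) = 3.000
axis θ: (66.500 − -1/2) / (1) = 67.000

19.000 3.000 67.000


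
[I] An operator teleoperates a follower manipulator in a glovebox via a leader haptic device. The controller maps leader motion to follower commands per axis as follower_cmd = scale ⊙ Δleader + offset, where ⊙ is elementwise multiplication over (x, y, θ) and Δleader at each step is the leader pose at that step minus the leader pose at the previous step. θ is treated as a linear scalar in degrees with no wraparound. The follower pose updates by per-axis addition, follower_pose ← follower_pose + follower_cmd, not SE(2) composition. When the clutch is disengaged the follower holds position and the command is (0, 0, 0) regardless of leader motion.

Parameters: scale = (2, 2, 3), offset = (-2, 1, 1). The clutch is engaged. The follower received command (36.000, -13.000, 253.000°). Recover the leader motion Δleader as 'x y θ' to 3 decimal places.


19.000 -7.000 84.000

axis x: (36.000 − -2) / (2) = 19.000
axis y: (-13.000 − 1) / (2) = -7.000
axis θ: (253.000 − 1) / (3) = 84.000


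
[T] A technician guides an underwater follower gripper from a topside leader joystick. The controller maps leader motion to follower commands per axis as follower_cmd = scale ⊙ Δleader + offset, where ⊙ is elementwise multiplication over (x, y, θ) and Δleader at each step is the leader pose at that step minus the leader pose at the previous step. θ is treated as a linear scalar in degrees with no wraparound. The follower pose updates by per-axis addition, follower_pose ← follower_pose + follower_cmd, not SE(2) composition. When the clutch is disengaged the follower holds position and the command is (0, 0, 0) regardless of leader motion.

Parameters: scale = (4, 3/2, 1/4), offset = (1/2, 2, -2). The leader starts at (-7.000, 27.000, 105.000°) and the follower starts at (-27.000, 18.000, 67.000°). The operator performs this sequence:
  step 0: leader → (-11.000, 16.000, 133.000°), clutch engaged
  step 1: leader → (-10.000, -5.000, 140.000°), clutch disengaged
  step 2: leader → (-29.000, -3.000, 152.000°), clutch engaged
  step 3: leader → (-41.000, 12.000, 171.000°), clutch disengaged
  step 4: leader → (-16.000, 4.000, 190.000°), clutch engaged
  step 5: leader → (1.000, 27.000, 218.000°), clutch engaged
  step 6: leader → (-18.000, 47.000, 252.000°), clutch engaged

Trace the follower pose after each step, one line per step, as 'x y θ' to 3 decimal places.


step 0: Δleader=(-4.000, -11.000, 28.000°), engaged; cmd=(-15.500, -14.500, 5.000°) → follower=(-42.500, 3.500, 72.000°)
step 1: Δleader=(1.000, -21.000, 7.000°), disengaged; cmd=(0,0,0) → follower holds at (-42.500, 3.500, 72.000°)
step 2: Δleader=(-19.000, 2.000, 12.000°), engaged; cmd=(-75.500, 5.000, 1.000°) → follower=(-118.000, 8.500, 73.000°)
step 3: Δleader=(-12.000, 15.000, 19.000°), disengaged; cmd=(0,0,0) → follower holds at (-118.000, 8.500, 73.000°)
step 4: Δleader=(25.000, -8.000, 19.000°), engaged; cmd=(100.500, -10.000, 2.750°) → follower=(-17.500, -1.500, 75.750°)
step 5: Δleader=(17.000, 23.000, 28.000°), engaged; cmd=(68.500, 36.500, 5.000°) → follower=(51.000, 35.000, 80.750°)
step 6: Δleader=(-19.000, 20.000, 34.000°), engaged; cmd=(-75.500, 32.000, 6.500°) → follower=(-24.500, 67.000, 87.250°)

-42.500 3.500 72.000
-42.500 3.500 72.000
-118.000 8.500 73.000
-118.000 8.500 73.000
-17.500 -1.500 75.750
51.000 35.000 80.750
-24.500 67.000 87.250


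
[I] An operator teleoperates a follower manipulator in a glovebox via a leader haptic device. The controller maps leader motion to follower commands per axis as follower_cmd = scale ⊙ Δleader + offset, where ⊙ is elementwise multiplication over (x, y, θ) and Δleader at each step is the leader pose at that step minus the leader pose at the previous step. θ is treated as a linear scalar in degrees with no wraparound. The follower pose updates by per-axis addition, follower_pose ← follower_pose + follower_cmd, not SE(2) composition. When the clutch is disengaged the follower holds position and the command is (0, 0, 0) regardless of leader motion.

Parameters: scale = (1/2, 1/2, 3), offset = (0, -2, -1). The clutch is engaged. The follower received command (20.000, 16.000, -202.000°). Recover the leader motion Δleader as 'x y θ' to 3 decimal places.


axis x: (20.000 − 0) / (1/2) = 40.000
axis y: (16.000 − -2) / (1/2) = 36.000
axis θ: (-202.000 − -1) / (3) = -67.000

40.000 36.000 -67.000


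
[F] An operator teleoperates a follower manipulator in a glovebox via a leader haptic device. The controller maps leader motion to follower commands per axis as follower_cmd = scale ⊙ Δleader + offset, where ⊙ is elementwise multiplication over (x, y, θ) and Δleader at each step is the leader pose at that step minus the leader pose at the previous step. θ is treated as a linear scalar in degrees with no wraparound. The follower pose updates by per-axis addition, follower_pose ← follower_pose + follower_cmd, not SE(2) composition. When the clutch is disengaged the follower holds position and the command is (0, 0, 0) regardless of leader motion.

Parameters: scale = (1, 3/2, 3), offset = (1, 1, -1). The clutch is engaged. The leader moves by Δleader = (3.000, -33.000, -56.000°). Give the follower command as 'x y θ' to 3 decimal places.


4.000 -48.500 -169.000

axis x: 1·3.000 + 1 = 4.000
axis y: 3/2·-33.000 + 1 = -48.500
axis θ: 3·-56.000 + -1 = -169.000


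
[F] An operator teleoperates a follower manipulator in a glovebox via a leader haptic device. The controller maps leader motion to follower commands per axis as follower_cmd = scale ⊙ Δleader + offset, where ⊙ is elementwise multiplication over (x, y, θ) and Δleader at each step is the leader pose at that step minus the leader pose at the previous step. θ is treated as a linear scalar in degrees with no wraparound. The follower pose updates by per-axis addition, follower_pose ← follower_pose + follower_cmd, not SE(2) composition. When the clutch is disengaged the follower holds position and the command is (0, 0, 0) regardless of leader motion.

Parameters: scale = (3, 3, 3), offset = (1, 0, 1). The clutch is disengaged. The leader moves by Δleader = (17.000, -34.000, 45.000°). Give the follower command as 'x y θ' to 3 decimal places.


clutch disengaged → follower holds; cmd = (0, 0, 0)

0.000 0.000 0.000


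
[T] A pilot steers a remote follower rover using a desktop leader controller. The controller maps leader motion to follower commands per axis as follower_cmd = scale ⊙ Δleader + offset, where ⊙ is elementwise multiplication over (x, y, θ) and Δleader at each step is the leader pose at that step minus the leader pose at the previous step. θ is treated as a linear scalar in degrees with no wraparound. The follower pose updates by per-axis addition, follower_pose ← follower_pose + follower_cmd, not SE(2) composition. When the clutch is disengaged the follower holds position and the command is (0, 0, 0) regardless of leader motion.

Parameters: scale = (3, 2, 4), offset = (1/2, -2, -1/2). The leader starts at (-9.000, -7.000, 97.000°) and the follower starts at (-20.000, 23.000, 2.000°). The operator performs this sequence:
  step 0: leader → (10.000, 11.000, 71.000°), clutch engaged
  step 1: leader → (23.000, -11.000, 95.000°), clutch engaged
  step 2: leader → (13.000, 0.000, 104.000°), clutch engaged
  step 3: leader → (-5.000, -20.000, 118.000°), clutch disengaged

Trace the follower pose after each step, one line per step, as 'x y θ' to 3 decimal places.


step 0: Δleader=(19.000, 18.000, -26.000°), engaged; cmd=(57.500, 34.000, -104.500°) → follower=(37.500, 57.000, -102.500°)
step 1: Δleader=(13.000, -22.000, 24.000°), engaged; cmd=(39.500, -46.000, 95.500°) → follower=(77.000, 11.000, -7.000°)
step 2: Δleader=(-10.000, 11.000, 9.000°), engaged; cmd=(-29.500, 20.000, 35.500°) → follower=(47.500, 31.000, 28.500°)
step 3: Δleader=(-18.000, -20.000, 14.000°), disengaged; cmd=(0,0,0) → follower holds at (47.500, 31.000, 28.500°)

37.500 57.000 -102.500
77.000 11.000 -7.000
47.500 31.000 28.500
47.500 31.000 28.500


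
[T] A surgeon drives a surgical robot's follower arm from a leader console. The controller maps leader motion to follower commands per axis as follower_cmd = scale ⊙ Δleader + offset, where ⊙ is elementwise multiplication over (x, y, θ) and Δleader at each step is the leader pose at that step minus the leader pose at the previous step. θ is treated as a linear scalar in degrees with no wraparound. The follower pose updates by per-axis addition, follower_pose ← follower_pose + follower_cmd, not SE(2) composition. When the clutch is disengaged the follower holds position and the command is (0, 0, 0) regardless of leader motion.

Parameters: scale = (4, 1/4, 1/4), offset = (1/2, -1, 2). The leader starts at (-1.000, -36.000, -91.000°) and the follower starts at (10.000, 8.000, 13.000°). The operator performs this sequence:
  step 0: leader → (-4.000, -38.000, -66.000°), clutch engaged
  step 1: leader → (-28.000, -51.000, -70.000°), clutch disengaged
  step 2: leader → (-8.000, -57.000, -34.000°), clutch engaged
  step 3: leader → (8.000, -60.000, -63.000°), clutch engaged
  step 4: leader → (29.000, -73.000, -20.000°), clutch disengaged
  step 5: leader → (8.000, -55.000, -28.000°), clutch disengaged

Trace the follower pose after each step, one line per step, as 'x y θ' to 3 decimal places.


step 0: Δleader=(-3.000, -2.000, 25.000°), engaged; cmd=(-11.500, -1.500, 8.250°) → follower=(-1.500, 6.500, 21.250°)
step 1: Δleader=(-24.000, -13.000, -4.000°), disengaged; cmd=(0,0,0) → follower holds at (-1.500, 6.500, 21.250°)
step 2: Δleader=(20.000, -6.000, 36.000°), engaged; cmd=(80.500, -2.500, 11.000°) → follower=(79.000, 4.000, 32.250°)
step 3: Δleader=(16.000, -3.000, -29.000°), engaged; cmd=(64.500, -1.750, -5.250°) → follower=(143.500, 2.250, 27.000°)
step 4: Δleader=(21.000, -13.000, 43.000°), disengaged; cmd=(0,0,0) → follower holds at (143.500, 2.250, 27.000°)
step 5: Δleader=(-21.000, 18.000, -8.000°), disengaged; cmd=(0,0,0) → follower holds at (143.500, 2.250, 27.000°)

-1.500 6.500 21.250
-1.500 6.500 21.250
79.000 4.000 32.250
143.500 2.250 27.000
143.500 2.250 27.000
143.500 2.250 27.000


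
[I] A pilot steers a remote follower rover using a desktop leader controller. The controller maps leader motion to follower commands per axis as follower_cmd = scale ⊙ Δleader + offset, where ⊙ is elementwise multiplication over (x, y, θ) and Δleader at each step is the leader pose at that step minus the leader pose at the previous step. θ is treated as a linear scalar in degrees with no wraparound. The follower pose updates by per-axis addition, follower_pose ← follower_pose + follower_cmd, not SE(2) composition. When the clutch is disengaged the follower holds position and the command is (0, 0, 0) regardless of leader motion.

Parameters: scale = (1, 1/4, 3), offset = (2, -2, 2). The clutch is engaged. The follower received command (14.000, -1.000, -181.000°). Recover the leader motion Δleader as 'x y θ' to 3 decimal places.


axis x: (14.000 − 2) / (1) = 12.000
axis y: (-1.000 − -2) / (1/4) = 4.000
axis θ: (-181.000 − 2) / (3) = -61.000

12.000 4.000 -61.000


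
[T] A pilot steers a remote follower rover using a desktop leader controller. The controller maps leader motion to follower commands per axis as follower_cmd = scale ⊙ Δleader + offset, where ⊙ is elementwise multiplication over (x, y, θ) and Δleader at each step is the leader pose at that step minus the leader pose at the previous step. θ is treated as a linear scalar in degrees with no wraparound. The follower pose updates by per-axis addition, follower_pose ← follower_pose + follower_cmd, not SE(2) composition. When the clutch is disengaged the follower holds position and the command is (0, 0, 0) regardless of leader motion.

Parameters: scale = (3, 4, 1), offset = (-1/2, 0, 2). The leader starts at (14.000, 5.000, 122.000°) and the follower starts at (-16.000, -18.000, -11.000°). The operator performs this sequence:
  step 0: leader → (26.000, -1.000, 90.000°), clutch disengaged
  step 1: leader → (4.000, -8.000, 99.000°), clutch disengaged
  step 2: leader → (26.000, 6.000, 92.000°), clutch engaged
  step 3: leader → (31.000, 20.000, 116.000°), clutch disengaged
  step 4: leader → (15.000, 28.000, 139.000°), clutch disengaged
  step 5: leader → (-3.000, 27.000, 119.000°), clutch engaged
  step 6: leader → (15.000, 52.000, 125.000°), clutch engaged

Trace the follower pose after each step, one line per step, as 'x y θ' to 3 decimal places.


step 0: Δleader=(12.000, -6.000, -32.000°), disengaged; cmd=(0,0,0) → follower holds at (-16.000, -18.000, -11.000°)
step 1: Δleader=(-22.000, -7.000, 9.000°), disengaged; cmd=(0,0,0) → follower holds at (-16.000, -18.000, -11.000°)
step 2: Δleader=(22.000, 14.000, -7.000°), engaged; cmd=(65.500, 56.000, -5.000°) → follower=(49.500, 38.000, -16.000°)
step 3: Δleader=(5.000, 14.000, 24.000°), disengaged; cmd=(0,0,0) → follower holds at (49.500, 38.000, -16.000°)
step 4: Δleader=(-16.000, 8.000, 23.000°), disengaged; cmd=(0,0,0) → follower holds at (49.500, 38.000, -16.000°)
step 5: Δleader=(-18.000, -1.000, -20.000°), engaged; cmd=(-54.500, -4.000, -18.000°) → follower=(-5.000, 34.000, -34.000°)
step 6: Δleader=(18.000, 25.000, 6.000°), engaged; cmd=(53.500, 100.000, 8.000°) → follower=(48.500, 134.000, -26.000°)

-16.000 -18.000 -11.000
-16.000 -18.000 -11.000
49.500 38.000 -16.000
49.500 38.000 -16.000
49.500 38.000 -16.000
-5.000 34.000 -34.000
48.500 134.000 -26.000


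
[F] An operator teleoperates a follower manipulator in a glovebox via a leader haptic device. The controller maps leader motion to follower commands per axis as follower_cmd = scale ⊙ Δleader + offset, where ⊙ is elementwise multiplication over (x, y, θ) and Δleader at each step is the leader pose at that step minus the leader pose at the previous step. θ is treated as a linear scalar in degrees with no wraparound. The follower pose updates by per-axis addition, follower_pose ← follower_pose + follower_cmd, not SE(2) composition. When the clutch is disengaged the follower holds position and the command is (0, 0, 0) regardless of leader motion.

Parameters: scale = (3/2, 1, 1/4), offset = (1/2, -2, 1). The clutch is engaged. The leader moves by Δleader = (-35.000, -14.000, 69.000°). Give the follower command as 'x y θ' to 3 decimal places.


-52.000 -16.000 18.250

axis x: 3/2·-35.000 + 1/2 = -52.000
axis y: 1·-14.000 + -2 = -16.000
axis θ: 1/4·69.000 + 1 = 18.250


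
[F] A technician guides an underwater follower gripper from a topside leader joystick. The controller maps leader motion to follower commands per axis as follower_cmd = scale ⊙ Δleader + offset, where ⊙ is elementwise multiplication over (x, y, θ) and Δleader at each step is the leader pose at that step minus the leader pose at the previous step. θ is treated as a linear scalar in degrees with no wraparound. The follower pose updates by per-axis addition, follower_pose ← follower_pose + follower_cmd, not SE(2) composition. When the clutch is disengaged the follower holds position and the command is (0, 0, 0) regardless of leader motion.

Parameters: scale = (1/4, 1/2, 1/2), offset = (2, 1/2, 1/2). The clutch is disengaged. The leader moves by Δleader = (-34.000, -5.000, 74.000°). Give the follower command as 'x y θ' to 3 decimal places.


clutch disengaged → follower holds; cmd = (0, 0, 0)

0.000 0.000 0.000


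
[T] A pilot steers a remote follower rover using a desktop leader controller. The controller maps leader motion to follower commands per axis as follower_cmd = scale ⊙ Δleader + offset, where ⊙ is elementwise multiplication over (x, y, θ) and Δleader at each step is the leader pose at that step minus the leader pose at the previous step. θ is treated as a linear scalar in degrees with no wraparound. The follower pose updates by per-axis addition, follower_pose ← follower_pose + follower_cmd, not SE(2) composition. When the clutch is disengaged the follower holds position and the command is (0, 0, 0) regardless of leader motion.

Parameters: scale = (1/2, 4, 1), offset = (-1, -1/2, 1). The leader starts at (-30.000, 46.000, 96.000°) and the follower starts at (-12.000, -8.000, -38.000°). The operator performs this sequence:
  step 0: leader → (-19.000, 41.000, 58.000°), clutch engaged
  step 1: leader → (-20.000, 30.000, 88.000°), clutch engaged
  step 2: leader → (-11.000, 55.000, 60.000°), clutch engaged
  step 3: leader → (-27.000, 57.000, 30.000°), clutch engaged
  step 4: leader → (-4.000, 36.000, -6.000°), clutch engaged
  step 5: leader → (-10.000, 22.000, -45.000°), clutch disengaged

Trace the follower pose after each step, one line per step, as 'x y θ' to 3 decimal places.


-7.500 -28.500 -75.000
-9.000 -73.000 -44.000
-5.500 26.500 -71.000
-14.500 34.000 -100.000
-4.000 -50.500 -135.000
-4.000 -50.500 -135.000

step 0: Δleader=(11.000, -5.000, -38.000°), engaged; cmd=(4.500, -20.500, -37.000°) → follower=(-7.500, -28.500, -75.000°)
step 1: Δleader=(-1.000, -11.000, 30.000°), engaged; cmd=(-1.500, -44.500, 31.000°) → follower=(-9.000, -73.000, -44.000°)
step 2: Δleader=(9.000, 25.000, -28.000°), engaged; cmd=(3.500, 99.500, -27.000°) → follower=(-5.500, 26.500, -71.000°)
step 3: Δleader=(-16.000, 2.000, -30.000°), engaged; cmd=(-9.000, 7.500, -29.000°) → follower=(-14.500, 34.000, -100.000°)
step 4: Δleader=(23.000, -21.000, -36.000°), engaged; cmd=(10.500, -84.500, -35.000°) → follower=(-4.000, -50.500, -135.000°)
step 5: Δleader=(-6.000, -14.000, -39.000°), disengaged; cmd=(0,0,0) → follower holds at (-4.000, -50.500, -135.000°)


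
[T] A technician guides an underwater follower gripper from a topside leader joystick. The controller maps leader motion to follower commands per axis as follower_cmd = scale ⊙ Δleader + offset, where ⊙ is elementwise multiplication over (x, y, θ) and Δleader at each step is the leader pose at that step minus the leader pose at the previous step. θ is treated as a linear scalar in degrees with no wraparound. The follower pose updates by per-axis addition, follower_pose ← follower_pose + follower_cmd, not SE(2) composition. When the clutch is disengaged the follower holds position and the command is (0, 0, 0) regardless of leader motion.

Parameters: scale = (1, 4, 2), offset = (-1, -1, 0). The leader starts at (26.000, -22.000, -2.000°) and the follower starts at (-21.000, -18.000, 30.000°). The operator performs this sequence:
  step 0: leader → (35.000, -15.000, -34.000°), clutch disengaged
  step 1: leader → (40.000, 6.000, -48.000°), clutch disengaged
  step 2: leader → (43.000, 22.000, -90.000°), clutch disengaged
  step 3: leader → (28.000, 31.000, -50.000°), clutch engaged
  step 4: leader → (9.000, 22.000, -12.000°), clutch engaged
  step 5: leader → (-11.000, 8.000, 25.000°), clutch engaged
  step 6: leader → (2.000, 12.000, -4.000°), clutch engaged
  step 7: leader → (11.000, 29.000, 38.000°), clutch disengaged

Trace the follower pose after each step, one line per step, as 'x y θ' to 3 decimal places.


-21.000 -18.000 30.000
-21.000 -18.000 30.000
-21.000 -18.000 30.000
-37.000 17.000 110.000
-57.000 -20.000 186.000
-78.000 -77.000 260.000
-66.000 -62.000 202.000
-66.000 -62.000 202.000

step 0: Δleader=(9.000, 7.000, -32.000°), disengaged; cmd=(0,0,0) → follower holds at (-21.000, -18.000, 30.000°)
step 1: Δleader=(5.000, 21.000, -14.000°), disengaged; cmd=(0,0,0) → follower holds at (-21.000, -18.000, 30.000°)
step 2: Δleader=(3.000, 16.000, -42.000°), disengaged; cmd=(0,0,0) → follower holds at (-21.000, -18.000, 30.000°)
step 3: Δleader=(-15.000, 9.000, 40.000°), engaged; cmd=(-16.000, 35.000, 80.000°) → follower=(-37.000, 17.000, 110.000°)
step 4: Δleader=(-19.000, -9.000, 38.000°), engaged; cmd=(-20.000, -37.000, 76.000°) → follower=(-57.000, -20.000, 186.000°)
step 5: Δleader=(-20.000, -14.000, 37.000°), engaged; cmd=(-21.000, -57.000, 74.000°) → follower=(-78.000, -77.000, 260.000°)
step 6: Δleader=(13.000, 4.000, -29.000°), engaged; cmd=(12.000, 15.000, -58.000°) → follower=(-66.000, -62.000, 202.000°)
step 7: Δleader=(9.000, 17.000, 42.000°), disengaged; cmd=(0,0,0) → follower holds at (-66.000, -62.000, 202.000°)


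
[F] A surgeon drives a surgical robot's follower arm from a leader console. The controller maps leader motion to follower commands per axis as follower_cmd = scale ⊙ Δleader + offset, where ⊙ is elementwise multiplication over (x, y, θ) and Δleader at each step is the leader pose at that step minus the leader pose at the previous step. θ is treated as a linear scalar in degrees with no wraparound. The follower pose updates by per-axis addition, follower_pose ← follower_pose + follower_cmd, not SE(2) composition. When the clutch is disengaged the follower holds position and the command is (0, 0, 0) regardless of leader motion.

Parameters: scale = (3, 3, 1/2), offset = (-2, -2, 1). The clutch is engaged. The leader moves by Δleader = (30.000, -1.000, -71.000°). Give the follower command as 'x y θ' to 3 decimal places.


88.000 -5.000 -34.500

axis x: 3·30.000 + -2 = 88.000
axis y: 3·-1.000 + -2 = -5.000
axis θ: 1/2·-71.000 + 1 = -34.500


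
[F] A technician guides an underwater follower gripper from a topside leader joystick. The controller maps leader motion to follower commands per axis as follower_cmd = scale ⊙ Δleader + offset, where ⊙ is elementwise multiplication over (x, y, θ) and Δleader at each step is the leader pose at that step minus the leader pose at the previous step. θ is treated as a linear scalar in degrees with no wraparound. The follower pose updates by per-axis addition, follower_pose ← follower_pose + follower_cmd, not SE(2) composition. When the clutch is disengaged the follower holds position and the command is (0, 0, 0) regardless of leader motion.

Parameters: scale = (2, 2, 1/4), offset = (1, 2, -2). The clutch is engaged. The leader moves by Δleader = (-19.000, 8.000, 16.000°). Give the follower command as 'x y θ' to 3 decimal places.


-37.000 18.000 2.000

axis x: 2·-19.000 + 1 = -37.000
axis y: 2·8.000 + 2 = 18.000
axis θ: 1/4·16.000 + -2 = 2.000


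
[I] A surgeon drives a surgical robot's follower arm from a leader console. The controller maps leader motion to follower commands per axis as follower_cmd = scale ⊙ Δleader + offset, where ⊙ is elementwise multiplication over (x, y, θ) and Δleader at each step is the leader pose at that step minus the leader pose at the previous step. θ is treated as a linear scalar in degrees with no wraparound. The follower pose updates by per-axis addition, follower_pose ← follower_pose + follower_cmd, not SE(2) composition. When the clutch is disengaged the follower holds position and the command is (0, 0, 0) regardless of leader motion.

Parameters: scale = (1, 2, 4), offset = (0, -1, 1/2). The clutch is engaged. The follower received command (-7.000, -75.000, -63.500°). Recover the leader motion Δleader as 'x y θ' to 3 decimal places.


-7.000 -37.000 -16.000

axis x: (-7.000 − 0) / (1) = -7.000
axis y: (-75.000 − -1) / (2) = -37.000
axis θ: (-63.500 − 1/2) / (4) = -16.000


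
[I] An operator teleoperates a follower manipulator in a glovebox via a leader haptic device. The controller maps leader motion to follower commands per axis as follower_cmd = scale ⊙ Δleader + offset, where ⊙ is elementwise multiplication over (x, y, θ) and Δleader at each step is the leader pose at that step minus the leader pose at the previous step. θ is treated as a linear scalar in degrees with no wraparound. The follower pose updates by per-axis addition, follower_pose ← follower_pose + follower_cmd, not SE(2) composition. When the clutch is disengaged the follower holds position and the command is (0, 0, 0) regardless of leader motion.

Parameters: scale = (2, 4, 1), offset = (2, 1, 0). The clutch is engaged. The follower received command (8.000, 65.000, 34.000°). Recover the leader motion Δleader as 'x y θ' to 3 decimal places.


3.000 16.000 34.000

axis x: (8.000 − 2) / (2) = 3.000
axis y: (65.000 − 1) / (4) = 16.000
axis θ: (34.000 − 0) / (1) = 34.000


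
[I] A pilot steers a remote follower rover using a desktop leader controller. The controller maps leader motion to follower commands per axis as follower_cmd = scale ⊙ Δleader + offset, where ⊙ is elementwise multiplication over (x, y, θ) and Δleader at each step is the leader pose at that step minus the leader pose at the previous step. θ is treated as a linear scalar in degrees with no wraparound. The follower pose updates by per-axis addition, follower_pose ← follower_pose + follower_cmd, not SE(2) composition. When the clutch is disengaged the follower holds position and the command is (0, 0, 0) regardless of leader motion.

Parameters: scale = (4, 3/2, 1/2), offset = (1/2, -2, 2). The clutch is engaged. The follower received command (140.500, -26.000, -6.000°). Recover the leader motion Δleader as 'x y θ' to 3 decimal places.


35.000 -16.000 -16.000

axis x: (140.500 − 1/2) / (4) = 35.000
axis y: (-26.000 − -2) / (3/2) = -16.000
axis θ: (-6.000 − 2) / (1/2) = -16.000


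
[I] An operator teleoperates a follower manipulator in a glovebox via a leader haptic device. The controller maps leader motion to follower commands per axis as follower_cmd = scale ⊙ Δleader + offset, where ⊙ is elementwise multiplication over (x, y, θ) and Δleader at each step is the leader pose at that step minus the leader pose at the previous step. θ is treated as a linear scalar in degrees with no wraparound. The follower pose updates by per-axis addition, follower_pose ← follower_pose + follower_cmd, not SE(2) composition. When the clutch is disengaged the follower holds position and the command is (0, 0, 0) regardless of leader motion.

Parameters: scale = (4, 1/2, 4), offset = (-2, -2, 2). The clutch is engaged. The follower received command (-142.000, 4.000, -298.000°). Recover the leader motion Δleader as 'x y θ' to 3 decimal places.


-35.000 12.000 -75.000

axis x: (-142.000 − -2) / (4) = -35.000
axis y: (4.000 − -2) / (1/2) = 12.000
axis θ: (-298.000 − 2) / (4) = -75.000


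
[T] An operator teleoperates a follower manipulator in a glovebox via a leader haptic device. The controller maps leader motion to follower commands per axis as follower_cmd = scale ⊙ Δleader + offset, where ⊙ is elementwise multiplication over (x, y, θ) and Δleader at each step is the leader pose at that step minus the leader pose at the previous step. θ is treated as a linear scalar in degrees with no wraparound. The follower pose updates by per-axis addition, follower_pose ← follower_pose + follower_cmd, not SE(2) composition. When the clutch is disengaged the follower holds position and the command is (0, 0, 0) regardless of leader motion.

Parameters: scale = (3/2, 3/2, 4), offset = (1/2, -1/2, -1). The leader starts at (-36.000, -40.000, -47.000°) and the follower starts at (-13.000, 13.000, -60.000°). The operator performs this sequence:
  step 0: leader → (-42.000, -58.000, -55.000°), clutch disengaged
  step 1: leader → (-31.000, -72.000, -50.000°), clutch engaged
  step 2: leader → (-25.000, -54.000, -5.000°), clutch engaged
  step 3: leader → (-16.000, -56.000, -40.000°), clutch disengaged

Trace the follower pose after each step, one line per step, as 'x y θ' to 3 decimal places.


step 0: Δleader=(-6.000, -18.000, -8.000°), disengaged; cmd=(0,0,0) → follower holds at (-13.000, 13.000, -60.000°)
step 1: Δleader=(11.000, -14.000, 5.000°), engaged; cmd=(17.000, -21.500, 19.000°) → follower=(4.000, -8.500, -41.000°)
step 2: Δleader=(6.000, 18.000, 45.000°), engaged; cmd=(9.500, 26.500, 179.000°) → follower=(13.500, 18.000, 138.000°)
step 3: Δleader=(9.000, -2.000, -35.000°), disengaged; cmd=(0,0,0) → follower holds at (13.500, 18.000, 138.000°)

-13.000 13.000 -60.000
4.000 -8.500 -41.000
13.500 18.000 138.000
13.500 18.000 138.000
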